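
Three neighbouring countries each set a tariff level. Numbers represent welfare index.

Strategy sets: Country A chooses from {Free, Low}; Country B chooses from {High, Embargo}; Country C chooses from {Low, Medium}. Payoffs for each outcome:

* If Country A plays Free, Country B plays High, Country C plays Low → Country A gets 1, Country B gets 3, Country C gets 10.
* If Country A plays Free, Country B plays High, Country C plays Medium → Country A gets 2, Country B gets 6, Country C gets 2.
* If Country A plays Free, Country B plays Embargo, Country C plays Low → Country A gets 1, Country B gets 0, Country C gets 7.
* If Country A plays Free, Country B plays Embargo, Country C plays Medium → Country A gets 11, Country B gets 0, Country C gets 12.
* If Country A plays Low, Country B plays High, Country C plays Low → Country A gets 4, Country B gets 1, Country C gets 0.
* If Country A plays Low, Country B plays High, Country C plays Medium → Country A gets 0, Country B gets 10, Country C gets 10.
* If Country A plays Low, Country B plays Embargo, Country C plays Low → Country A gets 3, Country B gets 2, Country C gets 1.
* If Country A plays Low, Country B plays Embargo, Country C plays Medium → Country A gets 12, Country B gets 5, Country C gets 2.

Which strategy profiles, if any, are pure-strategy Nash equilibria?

none

For each player, find the best response to each opponent profile; mutual best responses are the pure NE.
Country A against (High, Low): payoffs 1, 4 → best response Low.
Country A against (High, Medium): payoffs 2, 0 → best response Free.
Country A against (Embargo, Low): payoffs 1, 3 → best response Low.
Country A against (Embargo, Medium): payoffs 11, 12 → best response Low.
Country B against (Free, Low): payoffs 3, 0 → best response High.
Country B against (Free, Medium): payoffs 6, 0 → best response High.
Country B against (Low, Low): payoffs 1, 2 → best response Embargo.
Country B against (Low, Medium): payoffs 10, 5 → best response High.
Country C against (Free, High): payoffs 10, 2 → best response Low.
Country C against (Free, Embargo): payoffs 7, 12 → best response Medium.
Country C against (Low, High): payoffs 0, 10 → best response Medium.
Country C against (Low, Embargo): payoffs 1, 2 → best response Medium.
No profile is a mutual best response for all players.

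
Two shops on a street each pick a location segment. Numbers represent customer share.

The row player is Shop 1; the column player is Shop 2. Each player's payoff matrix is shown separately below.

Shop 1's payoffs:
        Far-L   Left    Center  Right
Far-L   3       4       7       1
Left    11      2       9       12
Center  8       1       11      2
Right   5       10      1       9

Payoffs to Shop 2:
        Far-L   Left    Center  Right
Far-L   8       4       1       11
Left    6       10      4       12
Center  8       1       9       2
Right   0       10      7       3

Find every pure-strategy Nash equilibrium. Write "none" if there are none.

Mark each player's best response to every combination of opponents' strategies; a profile where every player is best-responding is a pure Nash equilibrium.
Shop 1 against Far-L: payoffs 3, 11, 8, 5 → best response Left.
Shop 1 against Left: payoffs 4, 2, 1, 10 → best response Right.
Shop 1 against Center: payoffs 7, 9, 11, 1 → best response Center.
Shop 1 against Right: payoffs 1, 12, 2, 9 → best response Left.
Shop 2 against Far-L: payoffs 8, 4, 1, 11 → best response Right.
Shop 2 against Left: payoffs 6, 10, 4, 12 → best response Right.
Shop 2 against Center: payoffs 8, 1, 9, 2 → best response Center.
Shop 2 against Right: payoffs 0, 10, 7, 3 → best response Left.
Mutual best responses: (Left, Right); (Center, Center); (Right, Left).

The pure Nash equilibria are (Left, Right), (Center, Center), (Right, Left).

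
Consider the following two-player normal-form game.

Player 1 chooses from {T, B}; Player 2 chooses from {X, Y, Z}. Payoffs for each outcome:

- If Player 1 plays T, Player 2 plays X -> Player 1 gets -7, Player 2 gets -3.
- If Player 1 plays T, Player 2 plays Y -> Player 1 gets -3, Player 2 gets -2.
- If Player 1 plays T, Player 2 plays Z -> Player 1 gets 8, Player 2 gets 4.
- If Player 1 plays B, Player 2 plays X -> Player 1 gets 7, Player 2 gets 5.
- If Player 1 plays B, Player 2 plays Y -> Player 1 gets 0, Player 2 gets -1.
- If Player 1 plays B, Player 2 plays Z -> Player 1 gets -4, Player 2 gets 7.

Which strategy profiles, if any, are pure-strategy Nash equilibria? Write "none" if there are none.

(T, Z)

Player 1 against X: payoffs -7, 7 → best response B.
Player 1 against Y: payoffs -3, 0 → best response B.
Player 1 against Z: payoffs 8, -4 → best response T.
Player 2 against T: payoffs -3, -2, 4 → best response Z.
Player 2 against B: payoffs 5, -1, 7 → best response Z.
Mutual best responses: (T, Z).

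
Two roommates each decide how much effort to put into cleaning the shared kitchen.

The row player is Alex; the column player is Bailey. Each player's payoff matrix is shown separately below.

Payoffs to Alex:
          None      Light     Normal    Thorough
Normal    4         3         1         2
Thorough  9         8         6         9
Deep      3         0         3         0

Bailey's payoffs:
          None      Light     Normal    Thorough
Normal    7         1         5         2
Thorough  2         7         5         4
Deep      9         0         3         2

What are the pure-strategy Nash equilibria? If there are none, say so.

(Normal, None): Alex can switch to Thorough (4 → 9). Not NE.
(Normal, Light): Alex can switch to Thorough (3 → 8). Not NE.
(Normal, Normal): Alex can switch to Thorough (1 → 6). Not NE.
(Normal, Thorough): Alex can switch to Thorough (2 → 9). Not NE.
(Thorough, None): Bailey can switch to Light (2 → 7). Not NE.
(Thorough, Light): Alex gets 8, best alternative 3; Bailey gets 7, best alternative 5. No profitable deviation — NE.
(Thorough, Normal): Bailey can switch to Light (5 → 7). Not NE.
(Thorough, Thorough): Bailey can switch to Light (4 → 7). Not NE.
(Deep, None): Alex can switch to Normal (3 → 4). Not NE.
(Deep, Light): Alex can switch to Normal (0 → 3). Not NE.
(Deep, Normal): Alex can switch to Thorough (3 → 6). Not NE.
(The remaining 1 profile has a profitable deviation by the same check.)

The unique pure-strategy Nash equilibrium is (Thorough, Light).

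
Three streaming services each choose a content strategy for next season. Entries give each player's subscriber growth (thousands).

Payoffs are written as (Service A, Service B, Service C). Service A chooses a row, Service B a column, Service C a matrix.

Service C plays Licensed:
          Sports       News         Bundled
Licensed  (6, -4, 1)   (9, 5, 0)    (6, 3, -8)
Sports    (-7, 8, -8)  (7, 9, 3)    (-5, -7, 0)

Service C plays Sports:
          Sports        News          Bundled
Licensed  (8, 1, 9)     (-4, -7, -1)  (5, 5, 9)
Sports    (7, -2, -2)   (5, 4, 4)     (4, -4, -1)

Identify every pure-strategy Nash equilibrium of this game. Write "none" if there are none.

(Licensed, Sports, Licensed): Service B can switch to News (-4 → 5). Not NE.
(Licensed, Sports, Sports): Service B can switch to Bundled (1 → 5). Not NE.
(Licensed, News, Licensed): Service A gets 9, best alternative 7; Service B gets 5, best alternative 3; Service C gets 0, best alternative -1. No profitable deviation — NE.
(Licensed, News, Sports): Service A can switch to Sports (-4 → 5). Not NE.
(Licensed, Bundled, Licensed): Service B can switch to News (3 → 5). Not NE.
(Licensed, Bundled, Sports): Service A gets 5, best alternative 4; Service B gets 5, best alternative 1; Service C gets 9, best alternative -8. No profitable deviation — NE.
(Sports, Sports, Licensed): Service A can switch to Licensed (-7 → 6). Not NE.
(Sports, Sports, Sports): Service A can switch to Licensed (7 → 8). Not NE.
(Sports, News, Licensed): Service A can switch to Licensed (7 → 9). Not NE.
(Sports, News, Sports): Service A gets 5, best alternative -4; Service B gets 4, best alternative -2; Service C gets 4, best alternative 3. No profitable deviation — NE.
(Sports, Bundled, Licensed): Service A can switch to Licensed (-5 → 6). Not NE.
(The remaining 1 profile has a profitable deviation by the same check.)

(Licensed, News, Licensed) and (Licensed, Bundled, Sports) and (Sports, News, Sports)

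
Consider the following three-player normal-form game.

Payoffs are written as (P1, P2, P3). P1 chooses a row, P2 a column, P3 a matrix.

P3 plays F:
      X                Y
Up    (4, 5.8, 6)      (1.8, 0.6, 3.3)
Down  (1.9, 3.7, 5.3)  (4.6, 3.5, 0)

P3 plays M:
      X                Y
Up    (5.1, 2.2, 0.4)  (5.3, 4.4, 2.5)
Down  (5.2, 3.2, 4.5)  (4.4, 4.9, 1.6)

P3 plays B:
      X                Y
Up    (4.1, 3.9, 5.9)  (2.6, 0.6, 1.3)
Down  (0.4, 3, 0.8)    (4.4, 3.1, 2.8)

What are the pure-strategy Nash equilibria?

Pure-strategy Nash equilibria: (Up, X, F) and (Down, Y, B)

P1 against (X, F): payoffs 4, 1.9 → best response Up.
P1 against (X, M): payoffs 5.1, 5.2 → best response Down.
P1 against (X, B): payoffs 4.1, 0.4 → best response Up.
P1 against (Y, F): payoffs 1.8, 4.6 → best response Down.
P1 against (Y, M): payoffs 5.3, 4.4 → best response Up.
P1 against (Y, B): payoffs 2.6, 4.4 → best response Down.
P2 against (Up, F): payoffs 5.8, 0.6 → best response X.
P2 against (Up, M): payoffs 2.2, 4.4 → best response Y.
P2 against (Up, B): payoffs 3.9, 0.6 → best response X.
P2 against (Down, F): payoffs 3.7, 3.5 → best response X.
P2 against (Down, M): payoffs 3.2, 4.9 → best response Y.
P2 against (Down, B): payoffs 3, 3.1 → best response Y.
P3 against (Up, X): payoffs 6, 0.4, 5.9 → best response F.
P3 against (Up, Y): payoffs 3.3, 2.5, 1.3 → best response F.
P3 against (Down, X): payoffs 5.3, 4.5, 0.8 → best response F.
P3 against (Down, Y): payoffs 0, 1.6, 2.8 → best response B.
Mutual best responses: (Up, X, F); (Down, Y, B).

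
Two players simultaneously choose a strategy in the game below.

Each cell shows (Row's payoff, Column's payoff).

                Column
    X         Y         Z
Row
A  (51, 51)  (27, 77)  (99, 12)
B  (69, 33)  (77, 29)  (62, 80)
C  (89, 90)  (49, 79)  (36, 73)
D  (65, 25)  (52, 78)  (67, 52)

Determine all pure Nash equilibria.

Mark each player's best response to every combination of opponents' strategies; a profile where every player is best-responding is a pure Nash equilibrium.
Row against X: payoffs 51, 69, 89, 65 → best response C.
Row against Y: payoffs 27, 77, 49, 52 → best response B.
Row against Z: payoffs 99, 62, 36, 67 → best response A.
Column against A: payoffs 51, 77, 12 → best response Y.
Column against B: payoffs 33, 29, 80 → best response Z.
Column against C: payoffs 90, 79, 73 → best response X.
Column against D: payoffs 25, 78, 52 → best response Y.
Mutual best responses: (C, X).

The unique pure-strategy Nash equilibrium is (C, X).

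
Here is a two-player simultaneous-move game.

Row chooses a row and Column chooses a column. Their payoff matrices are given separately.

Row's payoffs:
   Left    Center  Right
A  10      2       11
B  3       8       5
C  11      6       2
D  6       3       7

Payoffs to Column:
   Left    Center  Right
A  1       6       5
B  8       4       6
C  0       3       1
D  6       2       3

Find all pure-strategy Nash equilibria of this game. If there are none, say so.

This game has no pure Nash equilibrium.

For each strategy profile, look for a profitable unilateral deviation.
(A, Left): Row can switch to C (10 → 11). Not NE.
(A, Center): Row can switch to B (2 → 8). Not NE.
(A, Right): Column can switch to Center (5 → 6). Not NE.
(B, Left): Row can switch to A (3 → 10). Not NE.
(B, Center): Column can switch to Left (4 → 8). Not NE.
(B, Right): Row can switch to A (5 → 11). Not NE.
(C, Left): Column can switch to Center (0 → 3). Not NE.
(C, Center): Row can switch to B (6 → 8). Not NE.
(The remaining 4 profiles each have a profitable deviation by the same check.)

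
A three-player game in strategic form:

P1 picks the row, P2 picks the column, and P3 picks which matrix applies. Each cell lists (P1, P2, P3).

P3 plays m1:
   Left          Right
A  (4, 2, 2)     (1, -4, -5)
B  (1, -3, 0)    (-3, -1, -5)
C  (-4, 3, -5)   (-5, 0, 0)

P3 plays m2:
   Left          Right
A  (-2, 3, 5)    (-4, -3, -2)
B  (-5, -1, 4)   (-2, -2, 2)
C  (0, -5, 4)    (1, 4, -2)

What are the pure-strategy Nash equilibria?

There is no pure-strategy Nash equilibrium.

P1 against (Left, m1): payoffs 4, 1, -4 → best response A.
P1 against (Left, m2): payoffs -2, -5, 0 → best response C.
P1 against (Right, m1): payoffs 1, -3, -5 → best response A.
P1 against (Right, m2): payoffs -4, -2, 1 → best response C.
P2 against (A, m1): payoffs 2, -4 → best response Left.
P2 against (A, m2): payoffs 3, -3 → best response Left.
P2 against (B, m1): payoffs -3, -1 → best response Right.
P2 against (B, m2): payoffs -1, -2 → best response Left.
P2 against (C, m1): payoffs 3, 0 → best response Left.
P2 against (C, m2): payoffs -5, 4 → best response Right.
P3 against (A, Left): payoffs 2, 5 → best response m2.
P3 against (A, Right): payoffs -5, -2 → best response m2.
P3 against (B, Left): payoffs 0, 4 → best response m2.
P3 against (B, Right): payoffs -5, 2 → best response m2.
P3 against (C, Left): payoffs -5, 4 → best response m2.
P3 against (C, Right): payoffs 0, -2 → best response m1.
No profile is a mutual best response for all players.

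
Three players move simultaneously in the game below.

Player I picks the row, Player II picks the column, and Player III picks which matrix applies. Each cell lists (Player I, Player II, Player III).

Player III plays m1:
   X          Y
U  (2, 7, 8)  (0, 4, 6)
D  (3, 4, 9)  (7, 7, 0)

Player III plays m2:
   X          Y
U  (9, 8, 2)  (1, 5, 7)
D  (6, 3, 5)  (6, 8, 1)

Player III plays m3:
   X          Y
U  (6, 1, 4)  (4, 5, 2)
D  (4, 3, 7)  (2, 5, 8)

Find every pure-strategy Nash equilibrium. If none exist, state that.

There is no pure-strategy Nash equilibrium.

Player I against (X, m1): payoffs 2, 3 → best response D.
Player I against (X, m2): payoffs 9, 6 → best response U.
Player I against (X, m3): payoffs 6, 4 → best response U.
Player I against (Y, m1): payoffs 0, 7 → best response D.
Player I against (Y, m2): payoffs 1, 6 → best response D.
Player I against (Y, m3): payoffs 4, 2 → best response U.
Player II against (U, m1): payoffs 7, 4 → best response X.
Player II against (U, m2): payoffs 8, 5 → best response X.
Player II against (U, m3): payoffs 1, 5 → best response Y.
Player II against (D, m1): payoffs 4, 7 → best response Y.
Player II against (D, m2): payoffs 3, 8 → best response Y.
Player II against (D, m3): payoffs 3, 5 → best response Y.
Player III against (U, X): payoffs 8, 2, 4 → best response m1.
Player III against (U, Y): payoffs 6, 7, 2 → best response m2.
Player III against (D, X): payoffs 9, 5, 7 → best response m1.
Player III against (D, Y): payoffs 0, 1, 8 → best response m3.
No profile is a mutual best response for all players.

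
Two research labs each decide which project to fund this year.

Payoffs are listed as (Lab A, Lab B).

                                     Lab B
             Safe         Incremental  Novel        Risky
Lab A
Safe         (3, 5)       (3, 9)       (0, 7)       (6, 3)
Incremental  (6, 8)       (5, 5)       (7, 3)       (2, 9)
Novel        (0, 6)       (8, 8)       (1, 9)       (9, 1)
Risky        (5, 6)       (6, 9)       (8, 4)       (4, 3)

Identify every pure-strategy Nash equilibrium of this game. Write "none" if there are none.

none

For each player, find the best response to each opponent profile; mutual best responses are the pure NE.
Lab A against Safe: payoffs 3, 6, 0, 5 → best response Incremental.
Lab A against Incremental: payoffs 3, 5, 8, 6 → best response Novel.
Lab A against Novel: payoffs 0, 7, 1, 8 → best response Risky.
Lab A against Risky: payoffs 6, 2, 9, 4 → best response Novel.
Lab B against Safe: payoffs 5, 9, 7, 3 → best response Incremental.
Lab B against Incremental: payoffs 8, 5, 3, 9 → best response Risky.
Lab B against Novel: payoffs 6, 8, 9, 1 → best response Novel.
Lab B against Risky: payoffs 6, 9, 4, 3 → best response Incremental.
No profile is a mutual best response for all players.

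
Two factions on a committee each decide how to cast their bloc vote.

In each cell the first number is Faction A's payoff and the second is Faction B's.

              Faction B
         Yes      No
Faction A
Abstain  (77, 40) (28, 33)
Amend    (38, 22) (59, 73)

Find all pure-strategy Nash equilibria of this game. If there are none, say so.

Pure-strategy Nash equilibria: (Abstain, Yes) and (Amend, No)

Faction A against Yes: payoffs 77, 38 → best response Abstain.
Faction A against No: payoffs 28, 59 → best response Amend.
Faction B against Abstain: payoffs 40, 33 → best response Yes.
Faction B against Amend: payoffs 22, 73 → best response No.
Mutual best responses: (Abstain, Yes); (Amend, No).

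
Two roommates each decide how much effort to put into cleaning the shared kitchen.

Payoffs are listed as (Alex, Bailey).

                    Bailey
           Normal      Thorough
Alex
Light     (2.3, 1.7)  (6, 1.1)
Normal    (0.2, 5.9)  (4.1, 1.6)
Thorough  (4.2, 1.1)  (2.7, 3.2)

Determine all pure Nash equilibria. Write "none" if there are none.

No pure-strategy Nash equilibrium.

Mark each player's best response to every combination of opponents' strategies; a profile where every player is best-responding is a pure Nash equilibrium.
Alex against Normal: payoffs 2.3, 0.2, 4.2 → best response Thorough.
Alex against Thorough: payoffs 6, 4.1, 2.7 → best response Light.
Bailey against Light: payoffs 1.7, 1.1 → best response Normal.
Bailey against Normal: payoffs 5.9, 1.6 → best response Normal.
Bailey against Thorough: payoffs 1.1, 3.2 → best response Thorough.
No profile is a mutual best response for all players.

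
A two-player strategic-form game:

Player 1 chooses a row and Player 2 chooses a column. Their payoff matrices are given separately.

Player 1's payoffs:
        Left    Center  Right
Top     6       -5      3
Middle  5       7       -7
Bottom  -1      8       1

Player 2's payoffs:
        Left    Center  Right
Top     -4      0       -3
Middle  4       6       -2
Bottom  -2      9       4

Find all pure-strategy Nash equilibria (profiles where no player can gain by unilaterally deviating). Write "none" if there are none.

(Top, Left): Player 2 can switch to Center (-4 → 0). Not NE.
(Top, Center): Player 1 can switch to Middle (-5 → 7). Not NE.
(Top, Right): Player 2 can switch to Center (-3 → 0). Not NE.
(Middle, Left): Player 1 can switch to Top (5 → 6). Not NE.
(Middle, Center): Player 1 can switch to Bottom (7 → 8). Not NE.
(Middle, Right): Player 1 can switch to Top (-7 → 3). Not NE.
(Bottom, Left): Player 1 can switch to Top (-1 → 6). Not NE.
(Bottom, Center): Player 1 gets 8, best alternative 7; Player 2 gets 9, best alternative 4. No profitable deviation — NE.
(Bottom, Right): Player 1 can switch to Top (1 → 3). Not NE.

(Bottom, Center)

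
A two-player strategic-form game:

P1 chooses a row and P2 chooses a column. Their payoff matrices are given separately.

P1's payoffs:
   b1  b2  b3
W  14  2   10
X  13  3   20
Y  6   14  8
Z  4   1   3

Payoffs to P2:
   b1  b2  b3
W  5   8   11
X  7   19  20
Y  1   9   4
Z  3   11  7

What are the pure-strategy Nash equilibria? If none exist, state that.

For each strategy profile, look for a profitable unilateral deviation.
(W, b1): P2 can switch to b2 (5 → 8). Not NE.
(W, b2): P1 can switch to X (2 → 3). Not NE.
(W, b3): P1 can switch to X (10 → 20). Not NE.
(X, b1): P1 can switch to W (13 → 14). Not NE.
(X, b2): P1 can switch to Y (3 → 14). Not NE.
(X, b3): P1 gets 20, best alternative 10; P2 gets 20, best alternative 19. No profitable deviation — NE.
(Y, b1): P1 can switch to W (6 → 14). Not NE.
(Y, b2): P1 gets 14, best alternative 3; P2 gets 9, best alternative 4. No profitable deviation — NE.
(Y, b3): P1 can switch to W (8 → 10). Not NE.
(Z, b1): P1 can switch to W (4 → 14). Not NE.
(The remaining 2 profiles each have a profitable deviation by the same check.)

The pure Nash equilibria are (X, b3), (Y, b2).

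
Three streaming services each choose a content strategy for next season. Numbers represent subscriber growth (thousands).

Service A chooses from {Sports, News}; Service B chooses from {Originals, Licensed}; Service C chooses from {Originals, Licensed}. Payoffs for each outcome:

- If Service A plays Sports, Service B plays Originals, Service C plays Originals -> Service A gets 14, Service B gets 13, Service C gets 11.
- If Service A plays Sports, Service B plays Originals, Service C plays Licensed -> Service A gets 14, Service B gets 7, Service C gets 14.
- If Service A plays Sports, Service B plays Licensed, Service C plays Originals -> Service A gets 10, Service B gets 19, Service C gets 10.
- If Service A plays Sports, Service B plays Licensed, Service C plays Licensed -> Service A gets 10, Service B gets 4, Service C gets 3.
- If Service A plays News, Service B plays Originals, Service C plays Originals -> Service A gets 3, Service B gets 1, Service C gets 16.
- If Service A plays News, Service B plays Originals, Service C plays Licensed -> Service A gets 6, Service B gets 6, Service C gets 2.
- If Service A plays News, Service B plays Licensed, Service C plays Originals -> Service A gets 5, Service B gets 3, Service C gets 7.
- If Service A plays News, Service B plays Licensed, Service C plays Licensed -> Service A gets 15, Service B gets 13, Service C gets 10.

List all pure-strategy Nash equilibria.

For each strategy profile, look for a profitable unilateral deviation.
(Sports, Originals, Originals): Service B can switch to Licensed (13 → 19). Not NE.
(Sports, Originals, Licensed): Service A gets 14, best alternative 6; Service B gets 7, best alternative 4; Service C gets 14, best alternative 11. No profitable deviation — NE.
(Sports, Licensed, Originals): Service A gets 10, best alternative 5; Service B gets 19, best alternative 13; Service C gets 10, best alternative 3. No profitable deviation — NE.
(Sports, Licensed, Licensed): Service A can switch to News (10 → 15). Not NE.
(News, Originals, Originals): Service A can switch to Sports (3 → 14). Not NE.
(News, Originals, Licensed): Service A can switch to Sports (6 → 14). Not NE.
(News, Licensed, Originals): Service A can switch to Sports (5 → 10). Not NE.
(News, Licensed, Licensed): Service A gets 15, best alternative 10; Service B gets 13, best alternative 6; Service C gets 10, best alternative 7. No profitable deviation — NE.

The pure Nash equilibria are (Sports, Originals, Licensed) and (Sports, Licensed, Originals) and (News, Licensed, Licensed).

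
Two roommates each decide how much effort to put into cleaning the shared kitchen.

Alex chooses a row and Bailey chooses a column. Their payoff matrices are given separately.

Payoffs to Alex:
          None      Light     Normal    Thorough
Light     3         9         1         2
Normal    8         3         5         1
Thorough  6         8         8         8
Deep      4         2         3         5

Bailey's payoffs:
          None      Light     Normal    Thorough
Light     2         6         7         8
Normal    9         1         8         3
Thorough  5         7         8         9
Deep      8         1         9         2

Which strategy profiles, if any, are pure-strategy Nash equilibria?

(Normal, None) and (Thorough, Thorough)

Alex against None: payoffs 3, 8, 6, 4 → best response Normal.
Alex against Light: payoffs 9, 3, 8, 2 → best response Light.
Alex against Normal: payoffs 1, 5, 8, 3 → best response Thorough.
Alex against Thorough: payoffs 2, 1, 8, 5 → best response Thorough.
Bailey against Light: payoffs 2, 6, 7, 8 → best response Thorough.
Bailey against Normal: payoffs 9, 1, 8, 3 → best response None.
Bailey against Thorough: payoffs 5, 7, 8, 9 → best response Thorough.
Bailey against Deep: payoffs 8, 1, 9, 2 → best response Normal.
Mutual best responses: (Normal, None); (Thorough, Thorough).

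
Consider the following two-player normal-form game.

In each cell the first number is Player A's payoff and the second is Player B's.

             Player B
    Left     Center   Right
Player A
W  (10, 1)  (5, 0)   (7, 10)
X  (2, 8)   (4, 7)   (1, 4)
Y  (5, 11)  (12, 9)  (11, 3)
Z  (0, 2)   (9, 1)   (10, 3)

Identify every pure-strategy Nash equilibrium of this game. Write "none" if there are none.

none

Player A against Left: payoffs 10, 2, 5, 0 → best response W.
Player A against Center: payoffs 5, 4, 12, 9 → best response Y.
Player A against Right: payoffs 7, 1, 11, 10 → best response Y.
Player B against W: payoffs 1, 0, 10 → best response Right.
Player B against X: payoffs 8, 7, 4 → best response Left.
Player B against Y: payoffs 11, 9, 3 → best response Left.
Player B against Z: payoffs 2, 1, 3 → best response Right.
No profile is a mutual best response for all players.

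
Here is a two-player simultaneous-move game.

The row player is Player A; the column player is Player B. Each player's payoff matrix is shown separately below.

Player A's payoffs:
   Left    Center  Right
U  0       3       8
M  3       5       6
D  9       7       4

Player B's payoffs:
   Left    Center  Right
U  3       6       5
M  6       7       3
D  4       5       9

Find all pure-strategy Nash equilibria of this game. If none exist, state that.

This game has no pure Nash equilibrium.

(U, Left): Player A can switch to M (0 → 3). Not NE.
(U, Center): Player A can switch to M (3 → 5). Not NE.
(U, Right): Player B can switch to Center (5 → 6). Not NE.
(M, Left): Player A can switch to D (3 → 9). Not NE.
(M, Center): Player A can switch to D (5 → 7). Not NE.
(M, Right): Player A can switch to U (6 → 8). Not NE.
(D, Left): Player B can switch to Center (4 → 5). Not NE.
(D, Center): Player B can switch to Right (5 → 9). Not NE.
(D, Right): Player A can switch to U (4 → 8). Not NE.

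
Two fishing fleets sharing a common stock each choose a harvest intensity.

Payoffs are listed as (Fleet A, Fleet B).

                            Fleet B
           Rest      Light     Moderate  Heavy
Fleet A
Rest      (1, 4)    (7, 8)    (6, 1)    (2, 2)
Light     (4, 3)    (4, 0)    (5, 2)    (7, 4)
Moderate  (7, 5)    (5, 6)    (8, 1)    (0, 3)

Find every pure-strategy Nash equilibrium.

Fleet A against Rest: payoffs 1, 4, 7 → best response Moderate.
Fleet A against Light: payoffs 7, 4, 5 → best response Rest.
Fleet A against Moderate: payoffs 6, 5, 8 → best response Moderate.
Fleet A against Heavy: payoffs 2, 7, 0 → best response Light.
Fleet B against Rest: payoffs 4, 8, 1, 2 → best response Light.
Fleet B against Light: payoffs 3, 0, 2, 4 → best response Heavy.
Fleet B against Moderate: payoffs 5, 6, 1, 3 → best response Light.
Mutual best responses: (Rest, Light); (Light, Heavy).

Pure-strategy Nash equilibria: (Rest, Light); (Light, Heavy)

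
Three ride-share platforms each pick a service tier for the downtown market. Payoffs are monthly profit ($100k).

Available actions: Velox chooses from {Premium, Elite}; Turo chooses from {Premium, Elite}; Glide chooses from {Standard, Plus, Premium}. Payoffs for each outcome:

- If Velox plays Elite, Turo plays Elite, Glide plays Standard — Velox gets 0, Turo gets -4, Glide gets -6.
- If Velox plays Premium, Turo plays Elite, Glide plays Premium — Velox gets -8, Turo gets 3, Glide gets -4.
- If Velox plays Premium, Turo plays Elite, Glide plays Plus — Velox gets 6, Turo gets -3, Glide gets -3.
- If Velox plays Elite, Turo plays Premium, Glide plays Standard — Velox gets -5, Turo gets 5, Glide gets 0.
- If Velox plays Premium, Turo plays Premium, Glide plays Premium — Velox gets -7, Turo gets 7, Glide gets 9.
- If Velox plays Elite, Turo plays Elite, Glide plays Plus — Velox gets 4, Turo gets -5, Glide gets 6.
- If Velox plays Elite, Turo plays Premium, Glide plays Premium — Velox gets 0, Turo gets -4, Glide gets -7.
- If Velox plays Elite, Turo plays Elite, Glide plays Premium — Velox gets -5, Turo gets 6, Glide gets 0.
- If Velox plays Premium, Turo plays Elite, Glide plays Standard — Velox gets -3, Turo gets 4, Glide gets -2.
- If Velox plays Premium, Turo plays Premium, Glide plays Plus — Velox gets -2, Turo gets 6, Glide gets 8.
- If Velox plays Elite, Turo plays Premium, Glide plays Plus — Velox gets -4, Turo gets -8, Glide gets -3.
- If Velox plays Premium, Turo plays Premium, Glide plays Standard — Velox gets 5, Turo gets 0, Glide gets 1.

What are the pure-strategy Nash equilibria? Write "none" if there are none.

(Premium, Premium, Standard): Turo can switch to Elite (0 → 4). Not NE.
(Premium, Premium, Plus): Glide can switch to Premium (8 → 9). Not NE.
(Premium, Premium, Premium): Velox can switch to Elite (-7 → 0). Not NE.
(Premium, Elite, Standard): Velox can switch to Elite (-3 → 0). Not NE.
(Premium, Elite, Plus): Turo can switch to Premium (-3 → 6). Not NE.
(Premium, Elite, Premium): Velox can switch to Elite (-8 → -5). Not NE.
(Elite, Premium, Standard): Velox can switch to Premium (-5 → 5). Not NE.
(Elite, Premium, Plus): Velox can switch to Premium (-4 → -2). Not NE.
(Elite, Premium, Premium): Turo can switch to Elite (-4 → 6). Not NE.
(Elite, Elite, Standard): Turo can switch to Premium (-4 → 5). Not NE.
(Elite, Elite, Plus): Velox can switch to Premium (4 → 6). Not NE.
(Elite, Elite, Premium): Glide can switch to Plus (0 → 6). Not NE.

There is no pure-strategy Nash equilibrium.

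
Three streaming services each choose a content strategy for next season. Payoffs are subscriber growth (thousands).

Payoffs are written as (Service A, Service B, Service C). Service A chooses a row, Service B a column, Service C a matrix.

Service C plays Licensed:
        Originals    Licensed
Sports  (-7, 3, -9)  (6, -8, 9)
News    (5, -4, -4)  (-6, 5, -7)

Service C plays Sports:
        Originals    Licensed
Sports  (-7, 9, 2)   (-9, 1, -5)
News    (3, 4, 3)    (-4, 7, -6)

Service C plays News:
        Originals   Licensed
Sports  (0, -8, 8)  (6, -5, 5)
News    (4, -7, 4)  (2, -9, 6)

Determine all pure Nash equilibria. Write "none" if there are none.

Pure NE: (News, Originals, News)

Service A against (Originals, Licensed): payoffs -7, 5 → best response News.
Service A against (Originals, Sports): payoffs -7, 3 → best response News.
Service A against (Originals, News): payoffs 0, 4 → best response News.
Service A against (Licensed, Licensed): payoffs 6, -6 → best response Sports.
Service A against (Licensed, Sports): payoffs -9, -4 → best response News.
Service A against (Licensed, News): payoffs 6, 2 → best response Sports.
Service B against (Sports, Licensed): payoffs 3, -8 → best response Originals.
Service B against (Sports, Sports): payoffs 9, 1 → best response Originals.
Service B against (Sports, News): payoffs -8, -5 → best response Licensed.
Service B against (News, Licensed): payoffs -4, 5 → best response Licensed.
Service B against (News, Sports): payoffs 4, 7 → best response Licensed.
Service B against (News, News): payoffs -7, -9 → best response Originals.
Service C against (Sports, Originals): payoffs -9, 2, 8 → best response News.
Service C against (Sports, Licensed): payoffs 9, -5, 5 → best response Licensed.
Service C against (News, Originals): payoffs -4, 3, 4 → best response News.
Service C against (News, Licensed): payoffs -7, -6, 6 → best response News.
Mutual best responses: (News, Originals, News).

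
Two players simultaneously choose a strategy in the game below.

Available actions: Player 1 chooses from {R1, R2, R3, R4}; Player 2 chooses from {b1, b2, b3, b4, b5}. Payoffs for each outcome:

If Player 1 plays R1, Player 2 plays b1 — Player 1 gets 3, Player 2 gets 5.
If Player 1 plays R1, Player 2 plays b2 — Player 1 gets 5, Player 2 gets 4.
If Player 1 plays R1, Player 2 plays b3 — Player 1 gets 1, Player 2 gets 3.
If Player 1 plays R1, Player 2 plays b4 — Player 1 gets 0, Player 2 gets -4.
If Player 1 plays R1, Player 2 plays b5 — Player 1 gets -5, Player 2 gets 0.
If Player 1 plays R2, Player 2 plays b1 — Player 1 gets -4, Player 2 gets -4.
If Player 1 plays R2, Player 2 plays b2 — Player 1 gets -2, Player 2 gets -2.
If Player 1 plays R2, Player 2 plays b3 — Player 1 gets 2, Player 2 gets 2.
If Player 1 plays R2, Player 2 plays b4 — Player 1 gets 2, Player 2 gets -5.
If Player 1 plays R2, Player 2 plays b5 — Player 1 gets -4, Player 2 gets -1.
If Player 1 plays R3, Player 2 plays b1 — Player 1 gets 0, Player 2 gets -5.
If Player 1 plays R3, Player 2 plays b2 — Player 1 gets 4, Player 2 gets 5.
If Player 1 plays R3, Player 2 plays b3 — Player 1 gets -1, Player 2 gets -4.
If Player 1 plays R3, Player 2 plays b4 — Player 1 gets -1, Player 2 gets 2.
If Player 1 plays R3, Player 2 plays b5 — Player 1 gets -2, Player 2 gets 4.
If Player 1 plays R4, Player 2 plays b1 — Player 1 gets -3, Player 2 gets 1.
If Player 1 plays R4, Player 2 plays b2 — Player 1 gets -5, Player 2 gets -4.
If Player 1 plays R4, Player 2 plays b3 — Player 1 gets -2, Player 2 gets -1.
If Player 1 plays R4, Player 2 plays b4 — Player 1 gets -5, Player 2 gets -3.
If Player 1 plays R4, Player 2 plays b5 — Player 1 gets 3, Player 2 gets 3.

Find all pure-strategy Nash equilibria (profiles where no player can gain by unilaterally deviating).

(R1, b1); (R2, b3); (R4, b5)

For each player, find the best response to each opponent profile; mutual best responses are the pure NE.
Player 1 against b1: payoffs 3, -4, 0, -3 → best response R1.
Player 1 against b2: payoffs 5, -2, 4, -5 → best response R1.
Player 1 against b3: payoffs 1, 2, -1, -2 → best response R2.
Player 1 against b4: payoffs 0, 2, -1, -5 → best response R2.
Player 1 against b5: payoffs -5, -4, -2, 3 → best response R4.
Player 2 against R1: payoffs 5, 4, 3, -4, 0 → best response b1.
Player 2 against R2: payoffs -4, -2, 2, -5, -1 → best response b3.
Player 2 against R3: payoffs -5, 5, -4, 2, 4 → best response b2.
Player 2 against R4: payoffs 1, -4, -1, -3, 3 → best response b5.
Mutual best responses: (R1, b1); (R2, b3); (R4, b5).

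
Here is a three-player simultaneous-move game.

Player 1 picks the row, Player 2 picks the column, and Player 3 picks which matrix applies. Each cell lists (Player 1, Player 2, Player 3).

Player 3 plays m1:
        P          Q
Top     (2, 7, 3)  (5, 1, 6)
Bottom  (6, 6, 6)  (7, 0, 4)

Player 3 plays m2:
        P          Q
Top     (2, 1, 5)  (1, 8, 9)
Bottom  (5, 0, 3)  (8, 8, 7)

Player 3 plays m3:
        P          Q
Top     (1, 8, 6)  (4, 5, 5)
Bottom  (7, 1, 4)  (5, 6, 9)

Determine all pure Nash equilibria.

Pure-strategy Nash equilibria: (Bottom, P, m1) and (Bottom, Q, m3)

(Top, P, m1): Player 1 can switch to Bottom (2 → 6). Not NE.
(Top, P, m2): Player 1 can switch to Bottom (2 → 5). Not NE.
(Top, P, m3): Player 1 can switch to Bottom (1 → 7). Not NE.
(Top, Q, m1): Player 1 can switch to Bottom (5 → 7). Not NE.
(Top, Q, m2): Player 1 can switch to Bottom (1 → 8). Not NE.
(Top, Q, m3): Player 1 can switch to Bottom (4 → 5). Not NE.
(Bottom, P, m1): Player 1 gets 6, best alternative 2; Player 2 gets 6, best alternative 0; Player 3 gets 6, best alternative 4. No profitable deviation — NE.
(Bottom, P, m2): Player 2 can switch to Q (0 → 8). Not NE.
(Bottom, P, m3): Player 2 can switch to Q (1 → 6). Not NE.
(Bottom, Q, m3): Player 1 gets 5, best alternative 4; Player 2 gets 6, best alternative 1; Player 3 gets 9, best alternative 7. No profitable deviation — NE.
(The remaining 2 profiles each have a profitable deviation by the same check.)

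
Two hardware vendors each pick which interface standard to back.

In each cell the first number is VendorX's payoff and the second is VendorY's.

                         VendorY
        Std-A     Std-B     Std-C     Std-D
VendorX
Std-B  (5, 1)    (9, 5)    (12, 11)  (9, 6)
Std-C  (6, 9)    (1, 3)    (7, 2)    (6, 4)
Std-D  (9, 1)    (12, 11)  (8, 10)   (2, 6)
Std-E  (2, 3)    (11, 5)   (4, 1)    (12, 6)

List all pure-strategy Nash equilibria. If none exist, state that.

VendorX against Std-A: payoffs 5, 6, 9, 2 → best response Std-D.
VendorX against Std-B: payoffs 9, 1, 12, 11 → best response Std-D.
VendorX against Std-C: payoffs 12, 7, 8, 4 → best response Std-B.
VendorX against Std-D: payoffs 9, 6, 2, 12 → best response Std-E.
VendorY against Std-B: payoffs 1, 5, 11, 6 → best response Std-C.
VendorY against Std-C: payoffs 9, 3, 2, 4 → best response Std-A.
VendorY against Std-D: payoffs 1, 11, 10, 6 → best response Std-B.
VendorY against Std-E: payoffs 3, 5, 1, 6 → best response Std-D.
Mutual best responses: (Std-B, Std-C); (Std-D, Std-B); (Std-E, Std-D).

Pure-strategy Nash equilibria: (Std-B, Std-C), (Std-D, Std-B), (Std-E, Std-D)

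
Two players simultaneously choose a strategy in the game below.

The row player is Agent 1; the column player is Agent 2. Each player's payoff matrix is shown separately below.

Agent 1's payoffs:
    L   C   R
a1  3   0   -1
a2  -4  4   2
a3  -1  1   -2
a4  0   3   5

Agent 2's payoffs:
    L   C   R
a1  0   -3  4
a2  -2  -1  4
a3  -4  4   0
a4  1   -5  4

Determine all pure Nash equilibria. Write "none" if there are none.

(a4, R)

Check each profile: it is a Nash equilibrium iff no player can strictly gain by switching unilaterally.
(a1, L): Agent 2 can switch to R (0 → 4). Not NE.
(a1, C): Agent 1 can switch to a2 (0 → 4). Not NE.
(a1, R): Agent 1 can switch to a2 (-1 → 2). Not NE.
(a2, L): Agent 1 can switch to a1 (-4 → 3). Not NE.
(a2, C): Agent 2 can switch to R (-1 → 4). Not NE.
(a2, R): Agent 1 can switch to a4 (2 → 5). Not NE.
(a3, L): Agent 1 can switch to a1 (-1 → 3). Not NE.
(a3, C): Agent 1 can switch to a2 (1 → 4). Not NE.
(a3, R): Agent 1 can switch to a1 (-2 → -1). Not NE.
(a4, L): Agent 1 can switch to a1 (0 → 3). Not NE.
(a4, R): Agent 1 gets 5, best alternative 2; Agent 2 gets 4, best alternative 1. No profitable deviation — NE.
(The remaining 1 profile has a profitable deviation by the same check.)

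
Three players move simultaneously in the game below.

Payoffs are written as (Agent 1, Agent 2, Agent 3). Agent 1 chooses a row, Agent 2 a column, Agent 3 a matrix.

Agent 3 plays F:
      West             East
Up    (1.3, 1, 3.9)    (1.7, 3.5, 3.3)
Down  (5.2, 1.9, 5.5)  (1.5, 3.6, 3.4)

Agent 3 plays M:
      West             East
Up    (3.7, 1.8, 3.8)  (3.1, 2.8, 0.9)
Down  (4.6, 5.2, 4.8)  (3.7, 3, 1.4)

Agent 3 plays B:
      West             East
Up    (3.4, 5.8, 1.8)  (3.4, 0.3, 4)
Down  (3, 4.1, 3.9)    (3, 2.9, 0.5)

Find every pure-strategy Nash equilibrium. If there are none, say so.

none

(Up, West, F): Agent 1 can switch to Down (1.3 → 5.2). Not NE.
(Up, West, M): Agent 1 can switch to Down (3.7 → 4.6). Not NE.
(Up, West, B): Agent 3 can switch to F (1.8 → 3.9). Not NE.
(Up, East, F): Agent 3 can switch to B (3.3 → 4). Not NE.
(Up, East, M): Agent 1 can switch to Down (3.1 → 3.7). Not NE.
(Up, East, B): Agent 2 can switch to West (0.3 → 5.8). Not NE.
(Down, West, F): Agent 2 can switch to East (1.9 → 3.6). Not NE.
(Down, West, M): Agent 3 can switch to F (4.8 → 5.5). Not NE.
(Down, West, B): Agent 1 can switch to Up (3 → 3.4). Not NE.
(Down, East, F): Agent 1 can switch to Up (1.5 → 1.7). Not NE.
(Down, East, M): Agent 2 can switch to West (3 → 5.2). Not NE.
(Down, East, B): Agent 1 can switch to Up (3 → 3.4). Not NE.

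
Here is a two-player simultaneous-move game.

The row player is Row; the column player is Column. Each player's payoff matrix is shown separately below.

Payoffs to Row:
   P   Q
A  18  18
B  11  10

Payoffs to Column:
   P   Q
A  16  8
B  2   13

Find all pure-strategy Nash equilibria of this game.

Row against P: payoffs 18, 11 → best response A.
Row against Q: payoffs 18, 10 → best response A.
Column against A: payoffs 16, 8 → best response P.
Column against B: payoffs 2, 13 → best response Q.
Mutual best responses: (A, P).

(A, P)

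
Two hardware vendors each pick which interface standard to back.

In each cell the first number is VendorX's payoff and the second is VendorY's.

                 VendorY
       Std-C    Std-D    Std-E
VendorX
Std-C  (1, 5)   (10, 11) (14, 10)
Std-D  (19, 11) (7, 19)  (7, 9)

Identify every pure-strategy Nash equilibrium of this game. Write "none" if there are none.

Pure NE: (Std-C, Std-D)

VendorX against Std-C: payoffs 1, 19 → best response Std-D.
VendorX against Std-D: payoffs 10, 7 → best response Std-C.
VendorX against Std-E: payoffs 14, 7 → best response Std-C.
VendorY against Std-C: payoffs 5, 11, 10 → best response Std-D.
VendorY against Std-D: payoffs 11, 19, 9 → best response Std-D.
Mutual best responses: (Std-C, Std-D).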